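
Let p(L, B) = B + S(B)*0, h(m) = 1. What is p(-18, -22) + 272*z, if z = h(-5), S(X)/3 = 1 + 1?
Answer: 250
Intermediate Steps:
S(X) = 6 (S(X) = 3*(1 + 1) = 3*2 = 6)
z = 1
p(L, B) = B (p(L, B) = B + 6*0 = B + 0 = B)
p(-18, -22) + 272*z = -22 + 272*1 = -22 + 272 = 250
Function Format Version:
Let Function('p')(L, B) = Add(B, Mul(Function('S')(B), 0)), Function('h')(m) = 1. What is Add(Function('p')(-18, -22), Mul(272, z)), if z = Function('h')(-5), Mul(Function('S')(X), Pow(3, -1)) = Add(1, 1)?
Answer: 250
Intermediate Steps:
Function('S')(X) = 6 (Function('S')(X) = Mul(3, Add(1, 1)) = Mul(3, 2) = 6)
z = 1
Function('p')(L, B) = B (Function('p')(L, B) = Add(B, Mul(6, 0)) = Add(B, 0) = B)
Add(Function('p')(-18, -22), Mul(272, z)) = Add(-22, Mul(272, 1)) = Add(-22, 272) = 250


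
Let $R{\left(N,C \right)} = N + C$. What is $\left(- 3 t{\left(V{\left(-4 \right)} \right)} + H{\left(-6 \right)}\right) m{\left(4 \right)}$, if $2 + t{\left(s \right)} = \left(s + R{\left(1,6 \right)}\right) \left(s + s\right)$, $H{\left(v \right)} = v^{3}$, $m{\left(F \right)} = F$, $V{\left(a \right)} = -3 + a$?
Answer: $-840$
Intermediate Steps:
$R{\left(N,C \right)} = C + N$
$t{\left(s \right)} = -2 + 2 s \left(7 + s\right)$ ($t{\left(s \right)} = -2 + \left(s + \left(6 + 1\right)\right) \left(s + s\right) = -2 + \left(s + 7\right) 2 s = -2 + \left(7 + s\right) 2 s = -2 + 2 s \left(7 + s\right)$)
$\left(- 3 t{\left(V{\left(-4 \right)} \right)} + H{\left(-6 \right)}\right) m{\left(4 \right)} = \left(- 3 \left(-2 + 2 \left(-3 - 4\right)^{2} + 14 \left(-3 - 4\right)\right) + \left(-6\right)^{3}\right) 4 = \left(- 3 \left(-2 + 2 \left(-7\right)^{2} + 14 \left(-7\right)\right) - 216\right) 4 = \left(- 3 \left(-2 + 2 \cdot 49 - 98\right) - 216\right) 4 = \left(- 3 \left(-2 + 98 - 98\right) - 216\right) 4 = \left(\left(-3\right) \left(-2\right) - 216\right) 4 = \left(6 - 216\right) 4 = \left(-210\right) 4 = -840$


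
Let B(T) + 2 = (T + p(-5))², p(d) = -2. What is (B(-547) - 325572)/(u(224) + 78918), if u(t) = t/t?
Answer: -24173/78919 ≈ -0.30630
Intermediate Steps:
u(t) = 1
B(T) = -2 + (-2 + T)² (B(T) = -2 + (T - 2)² = -2 + (-2 + T)²)
(B(-547) - 325572)/(u(224) + 78918) = ((-2 + (-2 - 547)²) - 325572)/(1 + 78918) = ((-2 + (-549)²) - 325572)/78919 = ((-2 + 301401) - 325572)*(1/78919) = (301399 - 325572)*(1/78919) = -24173*1/78919 = -24173/78919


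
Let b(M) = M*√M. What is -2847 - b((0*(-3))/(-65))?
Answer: -2847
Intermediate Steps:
b(M) = M^(3/2)
-2847 - b((0*(-3))/(-65)) = -2847 - ((0*(-3))/(-65))^(3/2) = -2847 - (0*(-1/65))^(3/2) = -2847 - 0^(3/2) = -2847 - 1*0 = -2847 + 0 = -2847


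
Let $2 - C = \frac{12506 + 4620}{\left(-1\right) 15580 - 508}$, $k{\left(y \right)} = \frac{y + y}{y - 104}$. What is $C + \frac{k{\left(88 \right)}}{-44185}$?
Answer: $\frac{1089292919}{355424140} \approx 3.0648$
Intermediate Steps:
$k{\left(y \right)} = \frac{2 y}{-104 + y}$
$C = \frac{24651}{8044}$ ($C = 2 - \frac{12506 + 4620}{\left(-1\right) 15580 - 508} = 2 - \frac{17126}{-15580 + \left(-11747 + 11239\right)} = 2 - \frac{17126}{-15580 - 508} = 2 - \frac{17126}{-16088} = 2 - 17126 \left(- \frac{1}{16088}\right) = 2 - - \frac{8563}{8044} = 2 + \frac{8563}{8044} = \frac{24651}{8044} \approx 3.0645$)
$C + \frac{k{\left(88 \right)}}{-44185} = \frac{24651}{8044} + \frac{2 \cdot 88 \frac{1}{-104 + 88}}{-44185} = \frac{24651}{8044} + 2 \cdot 88 \frac{1}{-16} \left(- \frac{1}{44185}\right) = \frac{24651}{8044} + 2 \cdot 88 \left(- \frac{1}{16}\right) \left(- \frac{1}{44185}\right) = \frac{24651}{8044} - - \frac{11}{44185} = \frac{24651}{8044} + \frac{11}{44185} = \frac{1089292919}{355424140}$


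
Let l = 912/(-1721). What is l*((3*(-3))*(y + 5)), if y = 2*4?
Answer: 106704/1721 ≈ 62.001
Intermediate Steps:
y = 8
l = -912/1721 (l = 912*(-1/1721) = -912/1721 ≈ -0.52992)
l*((3*(-3))*(y + 5)) = -912*3*(-3)*(8 + 5)/1721 = -(-8208)*13/1721 = -912/1721*(-117) = 106704/1721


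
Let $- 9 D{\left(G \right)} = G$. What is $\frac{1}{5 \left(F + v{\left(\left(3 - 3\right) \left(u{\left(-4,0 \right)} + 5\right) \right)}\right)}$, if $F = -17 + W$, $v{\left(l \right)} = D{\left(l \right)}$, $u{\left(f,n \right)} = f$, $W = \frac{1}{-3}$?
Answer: $- \frac{3}{260} \approx -0.011538$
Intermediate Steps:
$W = - \frac{1}{3} \approx -0.33333$
$D{\left(G \right)} = - \frac{G}{9}$
$v{\left(l \right)} = - \frac{l}{9}$
$F = - \frac{52}{3}$ ($F = -17 - \frac{1}{3} = - \frac{52}{3} \approx -17.333$)
$\frac{1}{5 \left(F + v{\left(\left(3 - 3\right) \left(u{\left(-4,0 \right)} + 5\right) \right)}\right)} = \frac{1}{5 \left(- \frac{52}{3} - \frac{\left(3 - 3\right) \left(-4 + 5\right)}{9}\right)} = \frac{1}{5 \left(- \frac{52}{3} - \frac{0 \cdot 1}{9}\right)} = \frac{1}{5 \left(- \frac{52}{3} - 0\right)} = \frac{1}{5 \left(- \frac{52}{3} + 0\right)} = \frac{1}{5 \left(- \frac{52}{3}\right)} = \frac{1}{- \frac{260}{3}} = - \frac{3}{260}$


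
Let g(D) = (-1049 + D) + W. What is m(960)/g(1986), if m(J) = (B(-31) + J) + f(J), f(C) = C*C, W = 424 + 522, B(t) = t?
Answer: 922529/1883 ≈ 489.93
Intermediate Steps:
W = 946
f(C) = C²
m(J) = -31 + J + J² (m(J) = (-31 + J) + J² = -31 + J + J²)
g(D) = -103 + D (g(D) = (-1049 + D) + 946 = -103 + D)
m(960)/g(1986) = (-31 + 960 + 960²)/(-103 + 1986) = (-31 + 960 + 921600)/1883 = 922529*(1/1883) = 922529/1883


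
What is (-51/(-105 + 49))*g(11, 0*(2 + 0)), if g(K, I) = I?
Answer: 0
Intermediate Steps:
(-51/(-105 + 49))*g(11, 0*(2 + 0)) = (-51/(-105 + 49))*(0*(2 + 0)) = (-51/(-56))*(0*2) = -51*(-1/56)*0 = (51/56)*0 = 0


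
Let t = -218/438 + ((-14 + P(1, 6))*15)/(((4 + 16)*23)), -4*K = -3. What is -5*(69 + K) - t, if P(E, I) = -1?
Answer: -1751683/5037 ≈ -347.76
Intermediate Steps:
K = 3/4 (K = -1/4*(-3) = 3/4 ≈ 0.75000)
t = -19883/20148 (t = -218/438 + ((-14 - 1)*15)/(((4 + 16)*23)) = -218*1/438 + (-15*15)/((20*23)) = -109/219 - 225/460 = -109/219 - 225*1/460 = -109/219 - 45/92 = -19883/20148 ≈ -0.98685)
-5*(69 + K) - t = -5*(69 + 3/4) - 1*(-19883/20148) = -5*279/4 + 19883/20148 = -1395/4 + 19883/20148 = -1751683/5037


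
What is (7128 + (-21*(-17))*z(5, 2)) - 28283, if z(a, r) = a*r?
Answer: -17585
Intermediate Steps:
(7128 + (-21*(-17))*z(5, 2)) - 28283 = (7128 + (-21*(-17))*(5*2)) - 28283 = (7128 + 357*10) - 28283 = (7128 + 3570) - 28283 = 10698 - 28283 = -17585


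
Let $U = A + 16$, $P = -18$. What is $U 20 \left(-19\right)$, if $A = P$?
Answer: $760$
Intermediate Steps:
$A = -18$
$U = -2$ ($U = -18 + 16 = -2$)
$U 20 \left(-19\right) = \left(-2\right) 20 \left(-19\right) = \left(-40\right) \left(-19\right) = 760$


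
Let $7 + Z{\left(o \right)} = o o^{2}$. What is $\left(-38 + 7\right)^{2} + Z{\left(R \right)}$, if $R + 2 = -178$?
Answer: $-5831046$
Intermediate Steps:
$R = -180$ ($R = -2 - 178 = -180$)
$Z{\left(o \right)} = -7 + o^{3}$ ($Z{\left(o \right)} = -7 + o o^{2} = -7 + o^{3}$)
$\left(-38 + 7\right)^{2} + Z{\left(R \right)} = \left(-38 + 7\right)^{2} + \left(-7 + \left(-180\right)^{3}\right) = \left(-31\right)^{2} - 5832007 = 961 - 5832007 = -5831046$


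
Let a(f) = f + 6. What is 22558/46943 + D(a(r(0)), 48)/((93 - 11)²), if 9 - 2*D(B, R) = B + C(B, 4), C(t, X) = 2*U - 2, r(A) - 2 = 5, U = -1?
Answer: 22558/46943 ≈ 0.48054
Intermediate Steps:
r(A) = 7 (r(A) = 2 + 5 = 7)
C(t, X) = -4 (C(t, X) = 2*(-1) - 2 = -2 - 2 = -4)
a(f) = 6 + f
D(B, R) = 13/2 - B/2 (D(B, R) = 9/2 - (B - 4)/2 = 9/2 - (-4 + B)/2 = 9/2 + (2 - B/2) = 13/2 - B/2)
22558/46943 + D(a(r(0)), 48)/((93 - 11)²) = 22558/46943 + (13/2 - (6 + 7)/2)/((93 - 11)²) = 22558*(1/46943) + (13/2 - ½*13)/(82²) = 22558/46943 + (13/2 - 13/2)/6724 = 22558/46943 + 0*(1/6724) = 22558/46943 + 0 = 22558/46943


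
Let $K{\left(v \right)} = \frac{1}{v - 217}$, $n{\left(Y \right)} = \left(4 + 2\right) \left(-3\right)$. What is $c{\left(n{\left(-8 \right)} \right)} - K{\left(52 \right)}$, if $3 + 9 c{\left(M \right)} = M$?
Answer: $- \frac{128}{55} \approx -2.3273$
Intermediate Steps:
$n{\left(Y \right)} = -18$ ($n{\left(Y \right)} = 6 \left(-3\right) = -18$)
$c{\left(M \right)} = - \frac{1}{3} + \frac{M}{9}$
$K{\left(v \right)} = \frac{1}{-217 + v}$
$c{\left(n{\left(-8 \right)} \right)} - K{\left(52 \right)} = \left(- \frac{1}{3} + \frac{1}{9} \left(-18\right)\right) - \frac{1}{-217 + 52} = \left(- \frac{1}{3} - 2\right) - \frac{1}{-165} = - \frac{7}{3} - - \frac{1}{165} = - \frac{7}{3} + \frac{1}{165} = - \frac{128}{55}$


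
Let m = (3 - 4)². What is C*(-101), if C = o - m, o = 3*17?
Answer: -5050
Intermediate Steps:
m = 1 (m = (-1)² = 1)
o = 51
C = 50 (C = 51 - 1*1 = 51 - 1 = 50)
C*(-101) = 50*(-101) = -5050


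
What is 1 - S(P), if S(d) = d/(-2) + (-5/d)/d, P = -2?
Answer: 5/4 ≈ 1.2500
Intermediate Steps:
S(d) = -5/d**2 - d/2 (S(d) = d*(-1/2) - 5/d**2 = -d/2 - 5/d**2 = -5/d**2 - d/2)
1 - S(P) = 1 - (-5/(-2)**2 - 1/2*(-2)) = 1 - (-5*1/4 + 1) = 1 - (-5/4 + 1) = 1 - 1*(-1/4) = 1 + 1/4 = 5/4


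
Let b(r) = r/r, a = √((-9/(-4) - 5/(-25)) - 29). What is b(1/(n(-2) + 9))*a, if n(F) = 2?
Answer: 3*I*√295/10 ≈ 5.1527*I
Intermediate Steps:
a = 3*I*√295/10 (a = √((-9*(-¼) - 5*(-1/25)) - 29) = √((9/4 + ⅕) - 29) = √(49/20 - 29) = √(-531/20) = 3*I*√295/10 ≈ 5.1527*I)
b(r) = 1
b(1/(n(-2) + 9))*a = 1*(3*I*√295/10) = 3*I*√295/10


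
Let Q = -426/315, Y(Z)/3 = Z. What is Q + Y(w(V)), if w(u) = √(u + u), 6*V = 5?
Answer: -142/105 + √15 ≈ 2.5206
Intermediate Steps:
V = ⅚ (V = (⅙)*5 = ⅚ ≈ 0.83333)
w(u) = √2*√u (w(u) = √(2*u) = √2*√u)
Y(Z) = 3*Z
Q = -142/105 (Q = -426*1/315 = -142/105 ≈ -1.3524)
Q + Y(w(V)) = -142/105 + 3*(√2*√(⅚)) = -142/105 + 3*(√2*(√30/6)) = -142/105 + 3*(√15/3) = -142/105 + √15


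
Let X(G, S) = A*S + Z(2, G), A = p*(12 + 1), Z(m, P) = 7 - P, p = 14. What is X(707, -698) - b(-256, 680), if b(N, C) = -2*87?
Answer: -127562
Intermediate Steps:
b(N, C) = -174
A = 182 (A = 14*(12 + 1) = 14*13 = 182)
X(G, S) = 7 - G + 182*S (X(G, S) = 182*S + (7 - G) = 7 - G + 182*S)
X(707, -698) - b(-256, 680) = (7 - 1*707 + 182*(-698)) - 1*(-174) = (7 - 707 - 127036) + 174 = -127736 + 174 = -127562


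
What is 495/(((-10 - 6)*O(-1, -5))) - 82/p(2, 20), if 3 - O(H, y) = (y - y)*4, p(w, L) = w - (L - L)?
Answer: -821/16 ≈ -51.313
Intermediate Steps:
p(w, L) = w (p(w, L) = w - 1*0 = w + 0 = w)
O(H, y) = 3 (O(H, y) = 3 - (y - y)*4 = 3 - 0*4 = 3 - 1*0 = 3 + 0 = 3)
495/(((-10 - 6)*O(-1, -5))) - 82/p(2, 20) = 495/(((-10 - 6)*3)) - 82/2 = 495/((-16*3)) - 82*½ = 495/(-48) - 41 = 495*(-1/48) - 41 = -165/16 - 41 = -821/16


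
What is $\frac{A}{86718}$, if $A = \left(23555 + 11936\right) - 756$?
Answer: $\frac{34735}{86718} \approx 0.40055$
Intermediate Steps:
$A = 34735$ ($A = 35491 - 756 = 34735$)
$\frac{A}{86718} = \frac{34735}{86718}$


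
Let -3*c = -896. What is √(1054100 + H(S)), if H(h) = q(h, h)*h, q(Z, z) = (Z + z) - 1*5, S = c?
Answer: 2*√2769773/3 ≈ 1109.5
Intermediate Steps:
c = 896/3 (c = -⅓*(-896) = 896/3 ≈ 298.67)
S = 896/3 ≈ 298.67
q(Z, z) = -5 + Z + z (q(Z, z) = (Z + z) - 5 = -5 + Z + z)
H(h) = h*(-5 + 2*h) (H(h) = (-5 + h + h)*h = (-5 + 2*h)*h = h*(-5 + 2*h))
√(1054100 + H(S)) = √(1054100 + 896*(-5 + 2*(896/3))/3) = √(1054100 + 896*(-5 + 1792/3)/3) = √(1054100 + (896/3)*(1777/3)) = √(1054100 + 1592192/9) = √(11079092/9) = 2*√2769773/3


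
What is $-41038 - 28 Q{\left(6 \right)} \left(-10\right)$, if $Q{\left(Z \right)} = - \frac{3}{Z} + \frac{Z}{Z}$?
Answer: $-40898$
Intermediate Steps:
$Q{\left(Z \right)} = 1 - \frac{3}{Z}$ ($Q{\left(Z \right)} = - \frac{3}{Z} + 1 = 1 - \frac{3}{Z}$)
$-41038 - 28 Q{\left(6 \right)} \left(-10\right) = -41038 - 28 \frac{-3 + 6}{6} \left(-10\right) = -41038 - 28 \cdot \frac{1}{6} \cdot 3 \left(-10\right) = -41038 - 28 \cdot \frac{1}{2} \left(-10\right) = -41038 - 14 \left(-10\right) = -41038 - -140 = -41038 + 140 = -40898$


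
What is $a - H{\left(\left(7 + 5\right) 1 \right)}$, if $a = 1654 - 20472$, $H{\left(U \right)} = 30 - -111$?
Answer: $-18959$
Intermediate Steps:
$H{\left(U \right)} = 141$ ($H{\left(U \right)} = 30 + 111 = 141$)
$a = -18818$
$a - H{\left(\left(7 + 5\right) 1 \right)} = -18818 - 141 = -18959$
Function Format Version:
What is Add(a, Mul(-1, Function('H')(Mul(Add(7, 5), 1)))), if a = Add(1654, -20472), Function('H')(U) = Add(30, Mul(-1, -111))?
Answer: -18959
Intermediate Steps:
Function('H')(U) = 141 (Function('H')(U) = Add(30, 111) = 141)
a = -18818
Add(a, Mul(-1, Function('H')(Mul(Add(7, 5), 1)))) = Add(-18818, Mul(-1, 141)) = Add(-18818, -141) = -18959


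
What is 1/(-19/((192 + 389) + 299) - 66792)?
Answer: -880/58776979 ≈ -1.4972e-5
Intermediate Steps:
1/(-19/((192 + 389) + 299) - 66792) = 1/(-19/(581 + 299) - 66792) = 1/(-19/880 - 66792) = 1/(-58776979/880) = -880/58776979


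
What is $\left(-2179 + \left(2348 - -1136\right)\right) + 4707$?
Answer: $6012$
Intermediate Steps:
$\left(-2179 + \left(2348 - -1136\right)\right) + 4707 = \left(-2179 + \left(2348 + 1136\right)\right) + 4707 = \left(-2179 + 3484\right) + 4707 = 1305 + 4707 = 6012$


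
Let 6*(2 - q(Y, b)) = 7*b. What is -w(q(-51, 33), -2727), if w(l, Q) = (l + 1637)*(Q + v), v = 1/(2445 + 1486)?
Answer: 17157097518/3931 ≈ 4.3646e+6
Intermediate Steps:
v = 1/3931 ≈ 0.00025439
q(Y, b) = 2 - 7*b/6
w(l, Q) = (1637 + l)*(1/3931 + Q) (w(l, Q) = (l + 1637)*(Q + 1/3931) = (1637 + l)*(1/3931 + Q))
-w(q(-51, 33), -2727) = -(1637/3931 + 1637*(-2727) + (2 - 7/6*33)/3931 - 2727*(2 - 7/6*33)) = -(1637/3931 - 4464099 + (2 - 77/2)/3931 - 2727*(2 - 77/2)) = -(1637/3931 - 4464099 + (1/3931)*(-73/2) - 2727*(-73/2)) = -(1637/3931 - 4464099 - 73/7862 + 199071/2) = -1*(-17157097518/3931) = 17157097518/3931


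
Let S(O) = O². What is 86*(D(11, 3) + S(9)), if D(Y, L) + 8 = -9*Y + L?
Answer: -1978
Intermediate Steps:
D(Y, L) = -8 + L - 9*Y (D(Y, L) = -8 + (-9*Y + L) = -8 + (L - 9*Y) = -8 + L - 9*Y)
86*(D(11, 3) + S(9)) = 86*((-8 + 3 - 9*11) + 9²) = 86*((-8 + 3 - 99) + 81) = 86*(-104 + 81) = 86*(-23) = -1978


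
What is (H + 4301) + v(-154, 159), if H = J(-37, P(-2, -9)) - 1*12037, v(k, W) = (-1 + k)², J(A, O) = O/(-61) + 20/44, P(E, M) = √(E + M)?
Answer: 179184/11 - I*√11/61 ≈ 16289.0 - 0.054371*I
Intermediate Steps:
J(A, O) = 5/11 - O/61 (J(A, O) = O*(-1/61) + 20*(1/44) = -O/61 + 5/11 = 5/11 - O/61)
H = -132402/11 - I*√11/61 (H = (5/11 - √(-2 - 9)/61) - 1*12037 = (5/11 - I*√11/61) - 12037 = -132402/11 - I*√11/61 ≈ -12037.0 - 0.054371*I)
(H + 4301) + v(-154, 159) = ((-132402/11 - I*√11/61) + 4301) + (-1 - 154)² = (-85091/11 - I*√11/61) + (-155)² = (-85091/11 - I*√11/61) + 24025 = 179184/11 - I*√11/61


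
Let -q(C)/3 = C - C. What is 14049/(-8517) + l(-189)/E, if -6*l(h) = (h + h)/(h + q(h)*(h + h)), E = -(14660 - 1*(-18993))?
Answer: -472788158/286622601 ≈ -1.6495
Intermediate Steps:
q(C) = 0 (q(C) = -3*(C - C) = -3*0 = 0)
E = -33653 (E = -(14660 + 18993) = -1*33653 = -33653)
l(h) = -1/3 (l(h) = -(h + h)/(6*(h + 0*(h + h))) = -2*h/(6*(h + 0*(2*h))) = -2*h/(6*(h + 0)) = -2*h/(6*h) = -1/6*2 = -1/3)
14049/(-8517) + l(-189)/E = 14049/(-8517) - 1/3/(-33653) = 14049*(-1/8517) - 1/3*(-1/33653) = -4683/2839 + 1/100959 = -472788158/286622601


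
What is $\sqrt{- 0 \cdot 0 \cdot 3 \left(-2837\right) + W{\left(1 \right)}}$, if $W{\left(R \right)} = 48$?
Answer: $4 \sqrt{3} \approx 6.9282$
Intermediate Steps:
$\sqrt{- 0 \cdot 0 \cdot 3 \left(-2837\right) + W{\left(1 \right)}} = \sqrt{- 0 \cdot 0 \cdot 3 \left(-2837\right) + 48} = \sqrt{- 0 \cdot 3 \left(-2837\right) + 48} = \sqrt{- 0 \left(-2837\right) + 48} = \sqrt{\left(-1\right) 0 + 48} = \sqrt{0 + 48} = \sqrt{48} = 4 \sqrt{3}$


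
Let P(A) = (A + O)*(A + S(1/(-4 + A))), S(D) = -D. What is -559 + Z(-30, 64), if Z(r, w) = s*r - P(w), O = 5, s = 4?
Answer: -101877/20 ≈ -5093.9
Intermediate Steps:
P(A) = (5 + A)*(A - 1/(-4 + A)) (P(A) = (A + 5)*(A - 1/(-4 + A)) = (5 + A)*(A - 1/(-4 + A)))
Z(r, w) = 4*r - (-5 - w + w*(-4 + w)*(5 + w))/(-4 + w)
-559 + Z(-30, 64) = -559 + (5 + 64 + (-4 + 64)*(-1*64**2 - 5*64 + 4*(-30)))/(-4 + 64) = -559 + (5 + 64 + 60*(-1*4096 - 320 - 120))/60 = -559 + (5 + 64 + 60*(-4096 - 320 - 120))/60 = -559 + (5 + 64 + 60*(-4536))/60 = -559 + (5 + 64 - 272160)/60 = -559 + (1/60)*(-272091) = -559 - 90697/20 = -101877/20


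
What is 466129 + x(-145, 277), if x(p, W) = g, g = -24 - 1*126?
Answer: 465979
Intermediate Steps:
g = -150 (g = -24 - 126 = -150)
x(p, W) = -150
466129 + x(-145, 277) = 466129 - 150 = 465979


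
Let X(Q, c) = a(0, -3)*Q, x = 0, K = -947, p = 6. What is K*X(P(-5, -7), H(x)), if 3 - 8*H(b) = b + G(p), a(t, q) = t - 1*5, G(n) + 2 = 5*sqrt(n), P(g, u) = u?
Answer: -33145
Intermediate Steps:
G(n) = -2 + 5*sqrt(n)
a(t, q) = -5 + t (a(t, q) = t - 5 = -5 + t)
H(b) = 5/8 - 5*sqrt(6)/8 - b/8 (H(b) = 3/8 - (b + (-2 + 5*sqrt(6)))/8 = 3/8 - (-2 + b + 5*sqrt(6))/8 = 3/8 + (1/4 - 5*sqrt(6)/8 - b/8) = 5/8 - 5*sqrt(6)/8 - b/8)
X(Q, c) = -5*Q (X(Q, c) = (-5 + 0)*Q = -5*Q)
K*X(P(-5, -7), H(x)) = -(-4735)*(-7) = -947*35 = -33145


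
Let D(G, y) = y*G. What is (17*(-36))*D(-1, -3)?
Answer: -1836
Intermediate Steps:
D(G, y) = G*y
(17*(-36))*D(-1, -3) = (17*(-36))*(-1*(-3)) = -612*3 = -1836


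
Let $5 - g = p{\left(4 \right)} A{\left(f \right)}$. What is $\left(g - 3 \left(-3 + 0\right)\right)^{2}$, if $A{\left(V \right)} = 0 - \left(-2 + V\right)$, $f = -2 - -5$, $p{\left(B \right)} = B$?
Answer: $324$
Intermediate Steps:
$f = 3$ ($f = -2 + 5 = 3$)
$A{\left(V \right)} = 2 - V$
$g = 9$ ($g = 5 - 4 \left(2 - 3\right) = 5 - 4 \left(-1\right) = 5 - -4 = 5 + 4 = 9$)
$\left(g - 3 \left(-3 + 0\right)\right)^{2} = \left(9 - 3 \left(-3 + 0\right)\right)^{2} = \left(9 - -9\right)^{2} = \left(9 + 9\right)^{2} = 18^{2} = 324$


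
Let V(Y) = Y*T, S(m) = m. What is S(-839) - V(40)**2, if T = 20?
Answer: -640839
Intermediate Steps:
V(Y) = 20*Y (V(Y) = Y*20 = 20*Y)
S(-839) - V(40)**2 = -839 - (20*40)**2 = -839 - 1*800**2 = -839 - 1*640000 = -839 - 640000 = -640839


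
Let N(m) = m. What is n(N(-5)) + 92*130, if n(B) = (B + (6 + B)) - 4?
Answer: 11952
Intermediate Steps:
n(B) = 2 + 2*B (n(B) = (6 + 2*B) - 4 = 2 + 2*B)
n(N(-5)) + 92*130 = (2 + 2*(-5)) + 92*130 = (2 - 10) + 11960 = -8 + 11960 = 11952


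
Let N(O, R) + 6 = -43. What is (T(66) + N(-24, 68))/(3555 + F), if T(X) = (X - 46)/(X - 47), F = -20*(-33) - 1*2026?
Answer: -911/41591 ≈ -0.021904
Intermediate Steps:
N(O, R) = -49 (N(O, R) = -6 - 43 = -49)
F = -1366 (F = 660 - 2026 = -1366)
T(X) = (-46 + X)/(-47 + X)
(T(66) + N(-24, 68))/(3555 + F) = ((-46 + 66)/(-47 + 66) - 49)/(3555 - 1366) = (20/19 - 49)/2189 = ((1/19)*20 - 49)*(1/2189) = (20/19 - 49)*(1/2189) = -911/19*1/2189 = -911/41591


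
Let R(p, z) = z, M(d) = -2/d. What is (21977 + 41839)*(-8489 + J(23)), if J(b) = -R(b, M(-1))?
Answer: -541861656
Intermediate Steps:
J(b) = -2 (J(b) = -(-2)/(-1) = -(-2)*(-1) = -1*2 = -2)
(21977 + 41839)*(-8489 + J(23)) = (21977 + 41839)*(-8489 - 2) = 63816*(-8491) = -541861656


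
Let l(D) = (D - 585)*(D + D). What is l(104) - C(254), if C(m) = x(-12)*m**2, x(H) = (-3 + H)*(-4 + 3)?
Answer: -1067788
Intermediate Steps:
l(D) = 2*D*(-585 + D) (l(D) = (-585 + D)*(2*D) = 2*D*(-585 + D))
x(H) = 3 - H (x(H) = (-3 + H)*(-1) = 3 - H)
C(m) = 15*m**2 (C(m) = (3 - 1*(-12))*m**2 = (3 + 12)*m**2 = 15*m**2)
l(104) - C(254) = 2*104*(-585 + 104) - 15*254**2 = 2*104*(-481) - 15*64516 = -100048 - 1*967740 = -100048 - 967740 = -1067788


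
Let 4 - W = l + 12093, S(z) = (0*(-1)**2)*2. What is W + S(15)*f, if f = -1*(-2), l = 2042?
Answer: -14131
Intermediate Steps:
S(z) = 0 (S(z) = (0*1)*2 = 0*2 = 0)
f = 2
W = -14131 (W = 4 - (2042 + 12093) = 4 - 1*14135 = 4 - 14135 = -14131)
W + S(15)*f = -14131 + 0*2 = -14131 + 0 = -14131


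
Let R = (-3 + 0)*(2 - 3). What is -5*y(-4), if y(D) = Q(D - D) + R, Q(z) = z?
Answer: -15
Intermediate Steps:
R = 3 (R = -3*(-1) = 3)
y(D) = 3 (y(D) = (D - D) + 3 = 0 + 3 = 3)
-5*y(-4) = -5*3 = -15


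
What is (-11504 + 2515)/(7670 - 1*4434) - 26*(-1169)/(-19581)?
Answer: -274368593/63364116 ≈ -4.3300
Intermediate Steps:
(-11504 + 2515)/(7670 - 1*4434) - 26*(-1169)/(-19581) = -8989/(7670 - 4434) + 30394*(-1/19581) = -8989/3236 - 30394/19581 = -274368593/63364116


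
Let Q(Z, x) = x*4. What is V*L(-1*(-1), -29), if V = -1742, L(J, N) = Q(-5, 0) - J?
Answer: 1742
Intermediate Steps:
Q(Z, x) = 4*x
L(J, N) = -J (L(J, N) = 4*0 - J = 0 - J = -J)
V*L(-1*(-1), -29) = -(-1742)*(-1*(-1)) = -(-1742) = -1742*(-1) = 1742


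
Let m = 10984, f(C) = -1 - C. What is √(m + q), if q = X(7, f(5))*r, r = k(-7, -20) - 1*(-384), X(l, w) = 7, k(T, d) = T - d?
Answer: √13763 ≈ 117.32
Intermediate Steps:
r = 397 (r = (-7 - 1*(-20)) - 1*(-384) = (-7 + 20) + 384 = 13 + 384 = 397)
q = 2779 (q = 7*397 = 2779)
√(m + q) = √(10984 + 2779) = √13763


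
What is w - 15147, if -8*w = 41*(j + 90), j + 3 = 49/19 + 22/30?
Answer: -35590459/2280 ≈ -15610.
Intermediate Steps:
j = 89/285 (j = -3 + (49/19 + 22/30) = -3 + (49*(1/19) + 22*(1/30)) = -3 + (49/19 + 11/15) = -3 + 944/285 = 89/285 ≈ 0.31228)
w = -1055299/2280 (w = -41*(89/285 + 90)/8 = -41*25739/(8*285) = -⅛*1055299/285 = -1055299/2280 ≈ -462.85)
w - 15147 = -1055299/2280 - 15147 = -35590459/2280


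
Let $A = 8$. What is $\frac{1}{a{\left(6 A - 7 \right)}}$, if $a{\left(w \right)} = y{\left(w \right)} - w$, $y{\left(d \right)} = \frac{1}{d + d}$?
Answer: $- \frac{82}{3361} \approx -0.024397$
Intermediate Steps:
$y{\left(d \right)} = \frac{1}{2 d}$
$a{\left(w \right)} = \frac{1}{2 w} - w$
$\frac{1}{a{\left(6 A - 7 \right)}} = \frac{1}{\frac{1}{2 \left(6 \cdot 8 - 7\right)} - \left(6 \cdot 8 - 7\right)} = \frac{1}{\frac{1}{2 \left(48 - 7\right)} - \left(48 - 7\right)} = \frac{1}{\frac{1}{2 \cdot 41} - 41} = \frac{1}{\frac{1}{2} \cdot \frac{1}{41} - 41} = \frac{1}{\frac{1}{82} - 41} = \frac{1}{- \frac{3361}{82}} = - \frac{82}{3361}$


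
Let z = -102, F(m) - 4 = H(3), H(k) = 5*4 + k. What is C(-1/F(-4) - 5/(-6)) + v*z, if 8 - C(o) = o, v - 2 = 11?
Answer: -71215/54 ≈ -1318.8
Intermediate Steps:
H(k) = 20 + k
F(m) = 27 (F(m) = 4 + (20 + 3) = 4 + 23 = 27)
v = 13 (v = 2 + 11 = 13)
C(o) = 8 - o
C(-1/F(-4) - 5/(-6)) + v*z = (8 - (-1/27 - 5/(-6))) + 13*(-102) = (8 - (-1*1/27 - 5*(-⅙))) - 1326 = (8 - (-1/27 + ⅚)) - 1326 = (8 - 1*43/54) - 1326 = (8 - 43/54) - 1326 = 389/54 - 1326 = -71215/54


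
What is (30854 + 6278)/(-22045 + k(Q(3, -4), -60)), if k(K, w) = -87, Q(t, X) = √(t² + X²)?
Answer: -9283/5533 ≈ -1.6778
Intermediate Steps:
Q(t, X) = √(X² + t²)
(30854 + 6278)/(-22045 + k(Q(3, -4), -60)) = (30854 + 6278)/(-22045 - 87) = 37132/(-22132) = 37132*(-1/22132) = -9283/5533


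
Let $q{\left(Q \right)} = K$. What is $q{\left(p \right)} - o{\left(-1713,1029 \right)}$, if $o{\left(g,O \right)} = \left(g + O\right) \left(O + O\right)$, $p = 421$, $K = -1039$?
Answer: $1406633$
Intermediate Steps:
$o{\left(g,O \right)} = 2 O \left(O + g\right)$ ($o{\left(g,O \right)} = \left(O + g\right) 2 O = 2 O \left(O + g\right)$)
$q{\left(Q \right)} = -1039$
$q{\left(p \right)} - o{\left(-1713,1029 \right)} = -1039 - 2 \cdot 1029 \left(1029 - 1713\right) = -1039 - 2 \cdot 1029 \left(-684\right) = -1039 - -1407672 = -1039 + 1407672 = 1406633$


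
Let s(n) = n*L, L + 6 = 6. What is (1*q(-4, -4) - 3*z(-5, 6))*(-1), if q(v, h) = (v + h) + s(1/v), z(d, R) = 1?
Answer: 11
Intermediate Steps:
L = 0 (L = -6 + 6 = 0)
s(n) = 0 (s(n) = n*0 = 0)
q(v, h) = h + v (q(v, h) = (v + h) + 0 = (h + v) + 0 = h + v)
(1*q(-4, -4) - 3*z(-5, 6))*(-1) = (1*(-4 - 4) - 3*1)*(-1) = (1*(-8) - 3)*(-1) = (-8 - 3)*(-1) = -11*(-1) = 11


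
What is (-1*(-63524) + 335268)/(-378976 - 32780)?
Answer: -99698/102939 ≈ -0.96852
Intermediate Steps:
(-1*(-63524) + 335268)/(-378976 - 32780) = (63524 + 335268)/(-411756) = 398792*(-1/411756) = -99698/102939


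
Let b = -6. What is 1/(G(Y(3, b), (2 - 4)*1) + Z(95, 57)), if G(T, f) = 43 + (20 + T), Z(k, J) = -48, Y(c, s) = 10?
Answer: 1/25 ≈ 0.040000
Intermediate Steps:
G(T, f) = 63 + T
1/(G(Y(3, b), (2 - 4)*1) + Z(95, 57)) = 1/((63 + 10) - 48) = 1/(73 - 48) = 1/25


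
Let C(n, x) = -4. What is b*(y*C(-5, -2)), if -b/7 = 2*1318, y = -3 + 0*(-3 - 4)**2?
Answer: -221424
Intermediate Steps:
y = -3 (y = -3 + 0*(-7)**2 = -3 + 0*49 = -3 + 0 = -3)
b = -18452 (b = -14*1318 = -7*2636 = -18452)
b*(y*C(-5, -2)) = -(-55356)*(-4) = -18452*12 = -221424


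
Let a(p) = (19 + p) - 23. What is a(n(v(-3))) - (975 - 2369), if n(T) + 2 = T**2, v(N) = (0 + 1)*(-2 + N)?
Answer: 1413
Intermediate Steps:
v(N) = -2 + N (v(N) = 1*(-2 + N) = -2 + N)
n(T) = -2 + T**2
a(p) = -4 + p
a(n(v(-3))) - (975 - 2369) = (-4 + (-2 + (-2 - 3)**2)) - (975 - 2369) = (-4 + (-2 + (-5)**2)) - 1*(-1394) = (-4 + (-2 + 25)) + 1394 = (-4 + 23) + 1394 = 19 + 1394 = 1413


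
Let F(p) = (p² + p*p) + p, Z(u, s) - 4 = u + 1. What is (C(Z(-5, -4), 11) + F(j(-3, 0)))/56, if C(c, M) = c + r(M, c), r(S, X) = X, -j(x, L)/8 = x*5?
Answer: 3615/7 ≈ 516.43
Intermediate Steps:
j(x, L) = -40*x (j(x, L) = -8*x*5 = -40*x)
Z(u, s) = 5 + u (Z(u, s) = 4 + (u + 1) = 4 + (1 + u) = 5 + u)
F(p) = p + 2*p² (F(p) = (p² + p²) + p = 2*p² + p = p + 2*p²)
C(c, M) = 2*c (C(c, M) = c + c = 2*c)
(C(Z(-5, -4), 11) + F(j(-3, 0)))/56 = (2*(5 - 5) + (-40*(-3))*(1 + 2*(-40*(-3))))/56 = (2*0 + 120*(1 + 2*120))/56 = (0 + 120*(1 + 240))/56 = (0 + 120*241)/56 = (0 + 28920)/56 = (1/56)*28920 = 3615/7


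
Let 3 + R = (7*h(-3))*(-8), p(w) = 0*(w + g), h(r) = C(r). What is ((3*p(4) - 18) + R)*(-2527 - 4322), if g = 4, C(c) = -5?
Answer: -1773891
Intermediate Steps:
h(r) = -5
p(w) = 0 (p(w) = 0*(w + 4) = 0*(4 + w) = 0)
R = 277 (R = -3 + (7*(-5))*(-8) = -3 - 35*(-8) = -3 + 280 = 277)
((3*p(4) - 18) + R)*(-2527 - 4322) = ((3*0 - 18) + 277)*(-2527 - 4322) = ((0 - 18) + 277)*(-6849) = (-18 + 277)*(-6849) = 259*(-6849) = -1773891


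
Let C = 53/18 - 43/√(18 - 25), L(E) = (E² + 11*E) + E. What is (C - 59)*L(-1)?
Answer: 11099/18 - 473*I*√7/7 ≈ 616.61 - 178.78*I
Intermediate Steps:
L(E) = E² + 12*E
C = 53/18 + 43*I*√7/7 (C = 53*(1/18) - 43*(-I*√7/7) = 53/18 - 43*(-I*√7/7) = 53/18 - (-43)*I*√7/7 = 53/18 + 43*I*√7/7 ≈ 2.9444 + 16.252*I)
(C - 59)*L(-1) = ((53/18 + 43*I*√7/7) - 59)*(-(12 - 1)) = (-1009/18 + 43*I*√7/7)*(-1*11) = (-1009/18 + 43*I*√7/7)*(-11) = 11099/18 - 473*I*√7/7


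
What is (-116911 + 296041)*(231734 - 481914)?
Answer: -44814743400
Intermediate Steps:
(-116911 + 296041)*(231734 - 481914) = 179130*(-250180) = -44814743400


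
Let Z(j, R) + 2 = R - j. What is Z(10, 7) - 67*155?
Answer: -10390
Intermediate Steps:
Z(j, R) = -2 + R - j (Z(j, R) = -2 + (R - j) = -2 + R - j)
Z(10, 7) - 67*155 = (-2 + 7 - 1*10) - 67*155 = (-2 + 7 - 10) - 10385 = -5 - 10385 = -10390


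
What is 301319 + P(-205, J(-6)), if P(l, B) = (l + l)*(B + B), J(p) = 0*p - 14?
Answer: 312799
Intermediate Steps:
J(p) = -14 (J(p) = 0 - 14 = -14)
P(l, B) = 4*B*l (P(l, B) = (2*l)*(2*B) = 4*B*l)
301319 + P(-205, J(-6)) = 301319 + 4*(-14)*(-205) = 301319 + 11480 = 312799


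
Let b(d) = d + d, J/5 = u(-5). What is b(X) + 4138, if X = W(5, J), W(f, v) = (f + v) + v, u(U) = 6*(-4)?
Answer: 3668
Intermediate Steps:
u(U) = -24
J = -120 (J = 5*(-24) = -120)
W(f, v) = f + 2*v
X = -235 (X = 5 + 2*(-120) = 5 - 240 = -235)
b(d) = 2*d
b(X) + 4138 = 2*(-235) + 4138 = -470 + 4138 = 3668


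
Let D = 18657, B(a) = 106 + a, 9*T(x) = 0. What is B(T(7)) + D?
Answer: 18763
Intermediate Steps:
T(x) = 0 (T(x) = (⅑)*0 = 0)
B(T(7)) + D = (106 + 0) + 18657 = 106 + 18657 = 18763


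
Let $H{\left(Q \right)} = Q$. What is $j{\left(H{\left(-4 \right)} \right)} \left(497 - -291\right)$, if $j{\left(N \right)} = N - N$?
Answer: $0$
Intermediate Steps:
$j{\left(N \right)} = 0$
$j{\left(H{\left(-4 \right)} \right)} \left(497 - -291\right) = 0 \left(497 - -291\right) = 0 \left(497 + 291\right) = 0 \cdot 788 = 0$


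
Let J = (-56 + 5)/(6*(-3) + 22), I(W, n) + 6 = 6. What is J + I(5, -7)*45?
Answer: -51/4 ≈ -12.750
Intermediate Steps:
I(W, n) = 0 (I(W, n) = -6 + 6 = 0)
J = -51/4 (J = -51/(-18 + 22) = -51/4 ≈ -12.750)
J + I(5, -7)*45 = -51/4 + 0*45 = -51/4 + 0 = -51/4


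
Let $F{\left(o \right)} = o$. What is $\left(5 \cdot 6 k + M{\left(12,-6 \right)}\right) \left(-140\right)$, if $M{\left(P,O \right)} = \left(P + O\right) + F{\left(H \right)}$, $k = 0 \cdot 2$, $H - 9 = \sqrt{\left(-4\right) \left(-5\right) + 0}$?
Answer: $-2100 - 280 \sqrt{5} \approx -2726.1$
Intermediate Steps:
$H = 9 + 2 \sqrt{5}$ ($H = 9 + \sqrt{\left(-4\right) \left(-5\right) + 0} = 9 + \sqrt{20 + 0} = 9 + \sqrt{20} = 9 + 2 \sqrt{5} \approx 13.472$)
$k = 0$
$M{\left(P,O \right)} = 9 + O + P + 2 \sqrt{5}$ ($M{\left(P,O \right)} = \left(P + O\right) + \left(9 + 2 \sqrt{5}\right) = \left(O + P\right) + \left(9 + 2 \sqrt{5}\right) = 9 + O + P + 2 \sqrt{5}$)
$\left(5 \cdot 6 k + M{\left(12,-6 \right)}\right) \left(-140\right) = \left(5 \cdot 6 \cdot 0 + \left(9 - 6 + 12 + 2 \sqrt{5}\right)\right) \left(-140\right) = \left(30 \cdot 0 + \left(15 + 2 \sqrt{5}\right)\right) \left(-140\right) = \left(0 + \left(15 + 2 \sqrt{5}\right)\right) \left(-140\right) = \left(15 + 2 \sqrt{5}\right) \left(-140\right) = -2100 - 280 \sqrt{5}$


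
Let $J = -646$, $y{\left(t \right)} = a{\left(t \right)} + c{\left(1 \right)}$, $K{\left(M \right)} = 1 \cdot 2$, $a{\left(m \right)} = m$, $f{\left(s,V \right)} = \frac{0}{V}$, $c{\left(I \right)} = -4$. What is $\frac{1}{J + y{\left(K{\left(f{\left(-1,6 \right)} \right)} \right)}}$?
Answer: $- \frac{1}{648} \approx -0.0015432$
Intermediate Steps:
$f{\left(s,V \right)} = 0$
$K{\left(M \right)} = 2$
$y{\left(t \right)} = -4 + t$ ($y{\left(t \right)} = t - 4 = -4 + t$)
$\frac{1}{J + y{\left(K{\left(f{\left(-1,6 \right)} \right)} \right)}} = \frac{1}{-646 + \left(-4 + 2\right)} = \frac{1}{-646 - 2} = \frac{1}{-648} = - \frac{1}{648}$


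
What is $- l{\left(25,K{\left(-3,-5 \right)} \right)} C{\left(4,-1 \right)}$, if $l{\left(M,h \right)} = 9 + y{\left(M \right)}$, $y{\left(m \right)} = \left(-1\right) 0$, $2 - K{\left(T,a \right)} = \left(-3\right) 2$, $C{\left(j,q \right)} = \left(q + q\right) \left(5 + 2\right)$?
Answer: $126$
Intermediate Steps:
$C{\left(j,q \right)} = 14 q$ ($C{\left(j,q \right)} = 2 q 7 = 14 q$)
$K{\left(T,a \right)} = 8$ ($K{\left(T,a \right)} = 2 - \left(-3\right) 2 = 2 - -6 = 2 + 6 = 8$)
$y{\left(m \right)} = 0$
$l{\left(M,h \right)} = 9$ ($l{\left(M,h \right)} = 9 + 0 = 9$)
$- l{\left(25,K{\left(-3,-5 \right)} \right)} C{\left(4,-1 \right)} = - 9 \cdot 14 \left(-1\right) = - 9 \left(-14\right) = \left(-1\right) \left(-126\right) = 126$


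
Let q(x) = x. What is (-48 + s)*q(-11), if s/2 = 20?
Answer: 88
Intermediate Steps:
s = 40 (s = 2*20 = 40)
(-48 + s)*q(-11) = (-48 + 40)*(-11) = -8*(-11) = 88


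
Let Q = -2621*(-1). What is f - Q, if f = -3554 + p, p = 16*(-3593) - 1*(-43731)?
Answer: -19932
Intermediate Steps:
Q = 2621
p = -13757 (p = -57488 + 43731 = -13757)
f = -17311 (f = -3554 - 13757 = -17311)
f - Q = -17311 - 1*2621 = -17311 - 2621 = -19932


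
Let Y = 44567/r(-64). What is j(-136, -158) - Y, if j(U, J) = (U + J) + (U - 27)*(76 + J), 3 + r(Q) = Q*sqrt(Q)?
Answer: 3426997717/262153 - 22818304*I/262153 ≈ 13073.0 - 87.042*I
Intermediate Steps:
r(Q) = -3 + Q**(3/2) (r(Q) = -3 + Q*sqrt(Q) = -3 + Q**(3/2))
j(U, J) = J + U + (-27 + U)*(76 + J) (j(U, J) = (J + U) + (-27 + U)*(76 + J) = J + U + (-27 + U)*(76 + J))
Y = 44567*(-3 + 512*I)/262153 (Y = 44567/(-3 + (-64)**(3/2)) = 44567/(-3 - 512*I) = 44567*((-3 + 512*I)/262153) = 44567*(-3 + 512*I)/262153 ≈ -0.51001 + 87.042*I)
j(-136, -158) - Y = (-2052 - 26*(-158) + 77*(-136) - 158*(-136)) - (-133701/262153 + 22818304*I/262153) = (-2052 + 4108 - 10472 + 21488) + (133701/262153 - 22818304*I/262153) = 13072 + (133701/262153 - 22818304*I/262153) = 3426997717/262153 - 22818304*I/262153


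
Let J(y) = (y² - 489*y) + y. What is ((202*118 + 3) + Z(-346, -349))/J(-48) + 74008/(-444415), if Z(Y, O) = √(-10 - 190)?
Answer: 8690331361/11433909120 + 5*I*√2/12864 ≈ 0.76005 + 0.00054968*I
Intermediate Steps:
Z(Y, O) = 10*I*√2 (Z(Y, O) = √(-200) = 10*I*√2)
J(y) = y² - 488*y
((202*118 + 3) + Z(-346, -349))/J(-48) + 74008/(-444415) = ((202*118 + 3) + 10*I*√2)/((-48*(-488 - 48))) + 74008/(-444415) = ((23836 + 3) + 10*I*√2)/((-48*(-536))) + 74008*(-1/444415) = (23839 + 10*I*√2)/25728 - 74008/444415 = (23839 + 10*I*√2)*(1/25728) - 74008/444415 = (23839/25728 + 5*I*√2/12864) - 74008/444415 = 8690331361/11433909120 + 5*I*√2/12864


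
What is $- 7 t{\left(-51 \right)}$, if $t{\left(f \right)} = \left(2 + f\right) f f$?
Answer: $892143$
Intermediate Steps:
$t{\left(f \right)} = f^{2} \left(2 + f\right)$ ($t{\left(f \right)} = \left(2 + f\right) f^{2} = f^{2} \left(2 + f\right)$)
$- 7 t{\left(-51 \right)} = - 7 \left(-51\right)^{2} \left(2 - 51\right) = - 7 \cdot 2601 \left(-49\right) = \left(-7\right) \left(-127449\right) = 892143$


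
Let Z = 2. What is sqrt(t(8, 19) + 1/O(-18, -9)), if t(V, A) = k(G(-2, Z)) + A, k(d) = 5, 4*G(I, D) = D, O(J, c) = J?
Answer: sqrt(862)/6 ≈ 4.8933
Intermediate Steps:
G(I, D) = D/4
t(V, A) = 5 + A
sqrt(t(8, 19) + 1/O(-18, -9)) = sqrt((5 + 19) + 1/(-18)) = sqrt(24 - 1/18) = sqrt(431/18) = sqrt(862)/6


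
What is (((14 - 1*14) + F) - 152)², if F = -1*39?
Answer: 36481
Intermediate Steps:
F = -39
(((14 - 1*14) + F) - 152)² = (((14 - 1*14) - 39) - 152)² = (((14 - 14) - 39) - 152)² = ((0 - 39) - 152)² = (-39 - 152)² = (-191)² = 36481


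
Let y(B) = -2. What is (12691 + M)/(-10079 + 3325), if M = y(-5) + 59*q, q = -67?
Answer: -4368/3377 ≈ -1.2935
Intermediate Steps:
M = -3955 (M = -2 + 59*(-67) = -2 - 3953 = -3955)
(12691 + M)/(-10079 + 3325) = (12691 - 3955)/(-10079 + 3325) = 8736/(-6754) = 8736*(-1/6754) = -4368/3377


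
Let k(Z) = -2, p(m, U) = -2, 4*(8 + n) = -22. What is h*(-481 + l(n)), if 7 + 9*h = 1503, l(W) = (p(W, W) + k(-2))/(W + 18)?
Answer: -6488152/81 ≈ -80101.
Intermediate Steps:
n = -27/2 (n = -8 + (1/4)*(-22) = -8 - 11/2 = -27/2 ≈ -13.500)
l(W) = -4/(18 + W) (l(W) = (-2 - 2)/(W + 18) = -4/(18 + W))
h = 1496/9 (h = -7/9 + (1/9)*1503 = -7/9 + 167 = 1496/9 ≈ 166.22)
h*(-481 + l(n)) = 1496*(-481 - 4/(18 - 27/2))/9 = 1496*(-481 - 4/9/2)/9 = 1496*(-481 - 4*2/9)/9 = 1496*(-481 - 8/9)/9 = (1496/9)*(-4337/9) = -6488152/81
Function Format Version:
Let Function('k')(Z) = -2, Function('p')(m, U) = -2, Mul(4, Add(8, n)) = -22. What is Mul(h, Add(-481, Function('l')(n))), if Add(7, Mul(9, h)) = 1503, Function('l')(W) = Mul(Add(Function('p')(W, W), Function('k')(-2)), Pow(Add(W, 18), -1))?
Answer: Rational(-6488152, 81) ≈ -80101.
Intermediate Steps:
n = Rational(-27, 2) (n = Add(-8, Mul(Rational(1, 4), -22)) = Add(-8, Rational(-11, 2)) = Rational(-27, 2) ≈ -13.500)
Function('l')(W) = Mul(-4, Pow(Add(18, W), -1)) (Function('l')(W) = Mul(Add(-2, -2), Pow(Add(W, 18), -1)) = Mul(-4, Pow(Add(18, W), -1)))
h = Rational(1496, 9) (h = Add(Rational(-7, 9), Mul(Rational(1, 9), 1503)) = Add(Rational(-7, 9), 167) = Rational(1496, 9) ≈ 166.22)
Mul(h, Add(-481, Function('l')(n))) = Mul(Rational(1496, 9), Add(-481, Mul(-4, Pow(Add(18, Rational(-27, 2)), -1)))) = Mul(Rational(1496, 9), Add(-481, Mul(-4, Pow(Rational(9, 2), -1)))) = Mul(Rational(1496, 9), Add(-481, Mul(-4, Rational(2, 9)))) = Mul(Rational(1496, 9), Add(-481, Rational(-8, 9))) = Mul(Rational(1496, 9), Rational(-4337, 9)) = Rational(-6488152, 81)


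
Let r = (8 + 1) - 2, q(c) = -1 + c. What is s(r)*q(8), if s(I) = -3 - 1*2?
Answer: -35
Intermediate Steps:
r = 7 (r = 9 - 2 = 7)
s(I) = -5 (s(I) = -3 - 2 = -5)
s(r)*q(8) = -5*(-1 + 8) = -5*7 = -35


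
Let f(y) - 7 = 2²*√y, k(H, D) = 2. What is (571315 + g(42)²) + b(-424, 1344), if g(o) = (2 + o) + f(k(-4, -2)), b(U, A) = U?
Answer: 573524 + 408*√2 ≈ 5.7410e+5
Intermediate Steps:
f(y) = 7 + 4*√y (f(y) = 7 + 2²*√y = 7 + 4*√y)
g(o) = 9 + o + 4*√2 (g(o) = (2 + o) + (7 + 4*√2) = 9 + o + 4*√2)
(571315 + g(42)²) + b(-424, 1344) = (571315 + (9 + 42 + 4*√2)²) - 424 = (571315 + (51 + 4*√2)²) - 424 = 570891 + (51 + 4*√2)²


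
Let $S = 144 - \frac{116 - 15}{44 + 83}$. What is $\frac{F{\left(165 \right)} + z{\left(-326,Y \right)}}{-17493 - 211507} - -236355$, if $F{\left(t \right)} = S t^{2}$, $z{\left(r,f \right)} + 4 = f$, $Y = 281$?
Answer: $\frac{3436708644373}{14541500} \approx 2.3634 \cdot 10^{5}$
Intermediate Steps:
$z{\left(r,f \right)} = -4 + f$
$S = \frac{18187}{127}$ ($S = 144 - \frac{101}{127} = \frac{18187}{127} \approx 143.2$)
$F{\left(t \right)} = \frac{18187 t^{2}}{127}$
$\frac{F{\left(165 \right)} + z{\left(-326,Y \right)}}{-17493 - 211507} - -236355 = \frac{\frac{18187 \cdot 165^{2}}{127} + \left(-4 + 281\right)}{-17493 - 211507} - -236355 = \frac{\frac{18187}{127} \cdot 27225 + 277}{-229000} + 236355 = \left(\frac{495141075}{127} + 277\right) \left(- \frac{1}{229000}\right) + 236355 = \frac{495176254}{127} \left(- \frac{1}{229000}\right) + 236355 = - \frac{247588127}{14541500} + 236355 = \frac{3436708644373}{14541500}$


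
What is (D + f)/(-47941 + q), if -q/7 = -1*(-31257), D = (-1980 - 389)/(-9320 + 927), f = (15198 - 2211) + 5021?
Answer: -151143513/2238748820 ≈ -0.067513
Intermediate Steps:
f = 18008 (f = 12987 + 5021 = 18008)
D = 2369/8393 (D = -2369/(-8393) = -2369*(-1/8393) = 2369/8393 ≈ 0.28226)
q = -218799 (q = -(-7)*(-31257) = -7*31257 = -218799)
(D + f)/(-47941 + q) = (2369/8393 + 18008)/(-47941 - 218799) = (151143513/8393)/(-266740) = (151143513/8393)*(-1/266740) = -151143513/2238748820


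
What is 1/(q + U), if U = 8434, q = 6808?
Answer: 1/15242 ≈ 6.5608e-5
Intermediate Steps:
1/(q + U) = 1/(6808 + 8434) = 1/15242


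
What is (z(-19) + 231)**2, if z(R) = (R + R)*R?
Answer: 908209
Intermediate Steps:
z(R) = 2*R**2 (z(R) = (2*R)*R = 2*R**2)
(z(-19) + 231)**2 = (2*(-19)**2 + 231)**2 = (2*361 + 231)**2 = (722 + 231)**2 = 953**2 = 908209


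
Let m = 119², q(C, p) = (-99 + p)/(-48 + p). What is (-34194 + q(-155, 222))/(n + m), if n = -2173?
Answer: -1983211/695304 ≈ -2.8523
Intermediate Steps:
q(C, p) = (-99 + p)/(-48 + p)
m = 14161
(-34194 + q(-155, 222))/(n + m) = (-34194 + (-99 + 222)/(-48 + 222))/(-2173 + 14161) = (-34194 + 123/174)/11988 = (-34194 + (1/174)*123)*(1/11988) = (-34194 + 41/58)*(1/11988) = -1983211/58*1/11988 = -1983211/695304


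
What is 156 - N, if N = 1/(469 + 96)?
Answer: 88139/565 ≈ 156.00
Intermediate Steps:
N = 1/565 ≈ 0.0017699
156 - N = 156 - 1*1/565 = 156 - 1/565 = 88139/565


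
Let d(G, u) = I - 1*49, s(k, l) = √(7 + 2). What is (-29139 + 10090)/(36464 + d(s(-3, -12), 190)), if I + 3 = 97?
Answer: -19049/36509 ≈ -0.52176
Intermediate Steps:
I = 94 (I = -3 + 97 = 94)
s(k, l) = 3 (s(k, l) = √9 = 3)
d(G, u) = 45 (d(G, u) = 94 - 1*49 = 94 - 49 = 45)
(-29139 + 10090)/(36464 + d(s(-3, -12), 190)) = (-29139 + 10090)/(36464 + 45) = -19049/36509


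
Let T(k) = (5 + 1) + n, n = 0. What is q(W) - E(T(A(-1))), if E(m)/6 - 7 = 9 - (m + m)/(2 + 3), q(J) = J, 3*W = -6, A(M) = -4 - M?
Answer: -418/5 ≈ -83.600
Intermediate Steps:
W = -2 (W = (⅓)*(-6) = -2)
T(k) = 6 (T(k) = (5 + 1) + 0 = 6 + 0 = 6)
E(m) = 96 - 12*m/5 (E(m) = 42 + 6*(9 - (m + m)/(2 + 3)) = 42 + 6*(9 - 2*m/5) = 42 + (54 - 12*m/5) = 96 - 12*m/5)
q(W) - E(T(A(-1))) = -2 - (96 - 12/5*6) = -2 - (96 - 72/5) = -2 - 1*408/5 = -2 - 408/5 = -418/5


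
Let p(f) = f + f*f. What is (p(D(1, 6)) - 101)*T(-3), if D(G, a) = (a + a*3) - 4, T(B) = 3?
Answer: 957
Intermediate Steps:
D(G, a) = -4 + 4*a (D(G, a) = (a + 3*a) - 4 = 4*a - 4 = -4 + 4*a)
p(f) = f + f**2
(p(D(1, 6)) - 101)*T(-3) = ((-4 + 4*6)*(1 + (-4 + 4*6)) - 101)*3 = ((-4 + 24)*(1 + (-4 + 24)) - 101)*3 = (20*(1 + 20) - 101)*3 = (20*21 - 101)*3 = (420 - 101)*3 = 319*3 = 957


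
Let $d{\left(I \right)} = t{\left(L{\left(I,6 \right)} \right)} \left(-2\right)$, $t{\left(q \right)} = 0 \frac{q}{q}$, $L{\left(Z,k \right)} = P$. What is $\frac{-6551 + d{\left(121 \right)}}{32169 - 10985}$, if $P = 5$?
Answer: $- \frac{6551}{21184} \approx -0.30924$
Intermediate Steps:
$L{\left(Z,k \right)} = 5$
$t{\left(q \right)} = 0$ ($t{\left(q \right)} = 0 \cdot 1 = 0$)
$d{\left(I \right)} = 0$ ($d{\left(I \right)} = 0 \left(-2\right) = 0$)
$\frac{-6551 + d{\left(121 \right)}}{32169 - 10985} = \frac{-6551 + 0}{32169 - 10985} = - \frac{6551}{21184}$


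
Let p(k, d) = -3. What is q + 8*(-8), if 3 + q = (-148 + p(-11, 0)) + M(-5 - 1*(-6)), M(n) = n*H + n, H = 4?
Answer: -213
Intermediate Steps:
M(n) = 5*n (M(n) = n*4 + n = 4*n + n = 5*n)
q = -149 (q = -3 + ((-148 - 3) + 5*(-5 - 1*(-6))) = -3 + (-151 + 5*(-5 + 6)) = -3 + (-151 + 5*1) = -3 + (-151 + 5) = -3 - 146 = -149)
q + 8*(-8) = -149 + 8*(-8) = -149 - 64 = -213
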